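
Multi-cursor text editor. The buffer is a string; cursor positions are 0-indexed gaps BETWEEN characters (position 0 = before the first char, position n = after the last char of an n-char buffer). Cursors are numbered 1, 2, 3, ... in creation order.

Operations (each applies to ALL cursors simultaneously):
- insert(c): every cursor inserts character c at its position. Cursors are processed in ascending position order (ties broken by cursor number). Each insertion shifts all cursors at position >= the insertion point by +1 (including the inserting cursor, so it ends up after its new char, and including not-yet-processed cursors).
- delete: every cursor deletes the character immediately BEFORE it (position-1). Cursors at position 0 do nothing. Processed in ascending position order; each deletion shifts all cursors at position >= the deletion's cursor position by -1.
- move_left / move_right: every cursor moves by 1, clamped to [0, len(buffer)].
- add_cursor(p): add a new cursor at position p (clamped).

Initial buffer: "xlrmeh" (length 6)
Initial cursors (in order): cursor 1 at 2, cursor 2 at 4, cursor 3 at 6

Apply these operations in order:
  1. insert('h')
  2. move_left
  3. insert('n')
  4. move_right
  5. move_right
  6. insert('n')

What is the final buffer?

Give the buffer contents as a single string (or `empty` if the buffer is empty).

After op 1 (insert('h')): buffer="xlhrmhehh" (len 9), cursors c1@3 c2@6 c3@9, authorship ..1..2..3
After op 2 (move_left): buffer="xlhrmhehh" (len 9), cursors c1@2 c2@5 c3@8, authorship ..1..2..3
After op 3 (insert('n')): buffer="xlnhrmnhehnh" (len 12), cursors c1@3 c2@7 c3@11, authorship ..11..22..33
After op 4 (move_right): buffer="xlnhrmnhehnh" (len 12), cursors c1@4 c2@8 c3@12, authorship ..11..22..33
After op 5 (move_right): buffer="xlnhrmnhehnh" (len 12), cursors c1@5 c2@9 c3@12, authorship ..11..22..33
After op 6 (insert('n')): buffer="xlnhrnmnhenhnhn" (len 15), cursors c1@6 c2@11 c3@15, authorship ..11.1.22.2.333

Answer: xlnhrnmnhenhnhn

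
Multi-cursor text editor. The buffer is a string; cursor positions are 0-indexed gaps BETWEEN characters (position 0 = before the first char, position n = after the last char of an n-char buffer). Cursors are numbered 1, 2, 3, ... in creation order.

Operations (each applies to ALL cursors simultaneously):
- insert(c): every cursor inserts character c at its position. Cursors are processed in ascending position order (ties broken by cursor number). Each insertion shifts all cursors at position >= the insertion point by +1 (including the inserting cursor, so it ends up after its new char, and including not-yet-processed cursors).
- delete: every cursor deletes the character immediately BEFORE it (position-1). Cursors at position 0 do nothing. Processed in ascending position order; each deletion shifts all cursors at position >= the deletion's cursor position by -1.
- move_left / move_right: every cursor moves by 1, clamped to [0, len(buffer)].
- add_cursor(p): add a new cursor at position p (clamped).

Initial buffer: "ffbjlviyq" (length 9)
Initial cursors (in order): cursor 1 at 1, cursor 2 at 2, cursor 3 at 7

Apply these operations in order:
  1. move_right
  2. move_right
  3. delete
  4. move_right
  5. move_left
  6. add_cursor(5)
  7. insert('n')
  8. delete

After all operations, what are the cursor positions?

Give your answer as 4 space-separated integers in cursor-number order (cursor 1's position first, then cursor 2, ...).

Answer: 2 2 5 5

Derivation:
After op 1 (move_right): buffer="ffbjlviyq" (len 9), cursors c1@2 c2@3 c3@8, authorship .........
After op 2 (move_right): buffer="ffbjlviyq" (len 9), cursors c1@3 c2@4 c3@9, authorship .........
After op 3 (delete): buffer="fflviy" (len 6), cursors c1@2 c2@2 c3@6, authorship ......
After op 4 (move_right): buffer="fflviy" (len 6), cursors c1@3 c2@3 c3@6, authorship ......
After op 5 (move_left): buffer="fflviy" (len 6), cursors c1@2 c2@2 c3@5, authorship ......
After op 6 (add_cursor(5)): buffer="fflviy" (len 6), cursors c1@2 c2@2 c3@5 c4@5, authorship ......
After op 7 (insert('n')): buffer="ffnnlvinny" (len 10), cursors c1@4 c2@4 c3@9 c4@9, authorship ..12...34.
After op 8 (delete): buffer="fflviy" (len 6), cursors c1@2 c2@2 c3@5 c4@5, authorship ......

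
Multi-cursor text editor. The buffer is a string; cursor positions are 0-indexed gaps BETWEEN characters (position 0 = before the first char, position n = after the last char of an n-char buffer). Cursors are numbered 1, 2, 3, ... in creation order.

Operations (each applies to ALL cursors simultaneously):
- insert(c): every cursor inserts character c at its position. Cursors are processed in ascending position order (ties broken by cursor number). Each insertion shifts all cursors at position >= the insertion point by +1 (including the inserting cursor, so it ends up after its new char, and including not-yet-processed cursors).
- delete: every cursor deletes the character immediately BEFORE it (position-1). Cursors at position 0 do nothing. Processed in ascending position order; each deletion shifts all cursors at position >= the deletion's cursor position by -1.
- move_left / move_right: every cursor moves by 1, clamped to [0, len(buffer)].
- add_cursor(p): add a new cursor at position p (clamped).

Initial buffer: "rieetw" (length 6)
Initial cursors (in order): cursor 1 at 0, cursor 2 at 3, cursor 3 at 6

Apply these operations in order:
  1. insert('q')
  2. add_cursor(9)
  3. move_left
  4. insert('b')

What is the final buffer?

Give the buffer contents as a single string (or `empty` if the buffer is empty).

Answer: bqriebqetwbbq

Derivation:
After op 1 (insert('q')): buffer="qrieqetwq" (len 9), cursors c1@1 c2@5 c3@9, authorship 1...2...3
After op 2 (add_cursor(9)): buffer="qrieqetwq" (len 9), cursors c1@1 c2@5 c3@9 c4@9, authorship 1...2...3
After op 3 (move_left): buffer="qrieqetwq" (len 9), cursors c1@0 c2@4 c3@8 c4@8, authorship 1...2...3
After op 4 (insert('b')): buffer="bqriebqetwbbq" (len 13), cursors c1@1 c2@6 c3@12 c4@12, authorship 11...22...343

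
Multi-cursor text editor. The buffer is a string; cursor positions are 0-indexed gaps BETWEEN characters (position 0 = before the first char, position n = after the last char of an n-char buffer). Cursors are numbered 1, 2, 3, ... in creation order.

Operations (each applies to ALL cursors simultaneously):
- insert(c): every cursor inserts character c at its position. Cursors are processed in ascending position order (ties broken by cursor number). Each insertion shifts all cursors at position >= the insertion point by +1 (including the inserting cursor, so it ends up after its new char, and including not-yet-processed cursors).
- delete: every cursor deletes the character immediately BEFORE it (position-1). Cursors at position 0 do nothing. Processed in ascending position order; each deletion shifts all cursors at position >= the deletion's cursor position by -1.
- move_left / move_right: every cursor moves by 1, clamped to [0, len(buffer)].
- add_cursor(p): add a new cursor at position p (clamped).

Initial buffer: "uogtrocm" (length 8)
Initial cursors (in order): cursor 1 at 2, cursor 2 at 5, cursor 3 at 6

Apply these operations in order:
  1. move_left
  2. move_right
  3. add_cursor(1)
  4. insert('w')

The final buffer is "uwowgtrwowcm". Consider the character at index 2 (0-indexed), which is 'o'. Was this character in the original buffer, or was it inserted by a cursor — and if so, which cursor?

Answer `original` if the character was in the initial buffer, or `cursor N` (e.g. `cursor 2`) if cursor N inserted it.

Answer: original

Derivation:
After op 1 (move_left): buffer="uogtrocm" (len 8), cursors c1@1 c2@4 c3@5, authorship ........
After op 2 (move_right): buffer="uogtrocm" (len 8), cursors c1@2 c2@5 c3@6, authorship ........
After op 3 (add_cursor(1)): buffer="uogtrocm" (len 8), cursors c4@1 c1@2 c2@5 c3@6, authorship ........
After op 4 (insert('w')): buffer="uwowgtrwowcm" (len 12), cursors c4@2 c1@4 c2@8 c3@10, authorship .4.1...2.3..
Authorship (.=original, N=cursor N): . 4 . 1 . . . 2 . 3 . .
Index 2: author = original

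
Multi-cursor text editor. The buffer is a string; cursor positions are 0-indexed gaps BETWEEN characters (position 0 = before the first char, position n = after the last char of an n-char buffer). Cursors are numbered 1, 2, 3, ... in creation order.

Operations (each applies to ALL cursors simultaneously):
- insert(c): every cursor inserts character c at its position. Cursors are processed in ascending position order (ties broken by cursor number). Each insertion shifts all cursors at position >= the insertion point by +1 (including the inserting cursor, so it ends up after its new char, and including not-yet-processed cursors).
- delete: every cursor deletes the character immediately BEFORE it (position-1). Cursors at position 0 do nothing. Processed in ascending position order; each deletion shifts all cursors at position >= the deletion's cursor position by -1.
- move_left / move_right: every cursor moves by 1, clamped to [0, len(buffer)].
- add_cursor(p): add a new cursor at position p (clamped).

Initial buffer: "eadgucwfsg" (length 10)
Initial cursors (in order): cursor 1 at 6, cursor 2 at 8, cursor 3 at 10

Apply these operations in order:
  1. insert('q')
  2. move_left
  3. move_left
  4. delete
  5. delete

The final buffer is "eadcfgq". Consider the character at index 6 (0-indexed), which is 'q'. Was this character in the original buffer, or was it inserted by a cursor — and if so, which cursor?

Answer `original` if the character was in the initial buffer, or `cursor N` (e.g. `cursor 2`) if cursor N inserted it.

Answer: cursor 3

Derivation:
After op 1 (insert('q')): buffer="eadgucqwfqsgq" (len 13), cursors c1@7 c2@10 c3@13, authorship ......1..2..3
After op 2 (move_left): buffer="eadgucqwfqsgq" (len 13), cursors c1@6 c2@9 c3@12, authorship ......1..2..3
After op 3 (move_left): buffer="eadgucqwfqsgq" (len 13), cursors c1@5 c2@8 c3@11, authorship ......1..2..3
After op 4 (delete): buffer="eadgcqfqgq" (len 10), cursors c1@4 c2@6 c3@8, authorship .....1.2.3
After op 5 (delete): buffer="eadcfgq" (len 7), cursors c1@3 c2@4 c3@5, authorship ......3
Authorship (.=original, N=cursor N): . . . . . . 3
Index 6: author = 3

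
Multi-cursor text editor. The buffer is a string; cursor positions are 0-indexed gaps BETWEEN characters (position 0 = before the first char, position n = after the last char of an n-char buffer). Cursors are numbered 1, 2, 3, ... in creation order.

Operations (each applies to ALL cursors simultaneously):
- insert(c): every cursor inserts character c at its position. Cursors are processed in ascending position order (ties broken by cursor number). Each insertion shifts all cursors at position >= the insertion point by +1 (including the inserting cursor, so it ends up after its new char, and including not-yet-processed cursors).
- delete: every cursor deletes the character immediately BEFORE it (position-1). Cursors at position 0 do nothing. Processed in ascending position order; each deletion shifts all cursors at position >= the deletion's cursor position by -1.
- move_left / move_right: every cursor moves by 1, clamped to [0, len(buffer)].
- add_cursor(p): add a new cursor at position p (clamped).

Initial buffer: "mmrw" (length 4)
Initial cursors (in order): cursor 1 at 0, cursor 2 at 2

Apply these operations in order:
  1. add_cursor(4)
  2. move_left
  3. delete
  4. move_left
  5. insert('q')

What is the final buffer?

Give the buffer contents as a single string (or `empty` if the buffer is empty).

After op 1 (add_cursor(4)): buffer="mmrw" (len 4), cursors c1@0 c2@2 c3@4, authorship ....
After op 2 (move_left): buffer="mmrw" (len 4), cursors c1@0 c2@1 c3@3, authorship ....
After op 3 (delete): buffer="mw" (len 2), cursors c1@0 c2@0 c3@1, authorship ..
After op 4 (move_left): buffer="mw" (len 2), cursors c1@0 c2@0 c3@0, authorship ..
After op 5 (insert('q')): buffer="qqqmw" (len 5), cursors c1@3 c2@3 c3@3, authorship 123..

Answer: qqqmw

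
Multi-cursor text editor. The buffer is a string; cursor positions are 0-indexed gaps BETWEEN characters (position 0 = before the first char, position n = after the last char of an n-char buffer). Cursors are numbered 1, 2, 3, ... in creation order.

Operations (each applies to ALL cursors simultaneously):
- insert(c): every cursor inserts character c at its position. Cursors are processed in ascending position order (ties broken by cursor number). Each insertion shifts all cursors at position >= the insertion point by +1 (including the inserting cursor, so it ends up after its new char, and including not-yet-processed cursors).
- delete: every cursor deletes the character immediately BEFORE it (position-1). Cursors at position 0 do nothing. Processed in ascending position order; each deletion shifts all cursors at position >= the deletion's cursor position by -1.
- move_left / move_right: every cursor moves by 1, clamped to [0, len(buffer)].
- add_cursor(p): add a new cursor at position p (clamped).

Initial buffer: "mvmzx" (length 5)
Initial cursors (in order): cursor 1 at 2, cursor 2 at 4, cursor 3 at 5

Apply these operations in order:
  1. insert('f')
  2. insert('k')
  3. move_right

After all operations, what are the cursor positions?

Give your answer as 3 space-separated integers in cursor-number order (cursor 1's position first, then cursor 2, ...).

After op 1 (insert('f')): buffer="mvfmzfxf" (len 8), cursors c1@3 c2@6 c3@8, authorship ..1..2.3
After op 2 (insert('k')): buffer="mvfkmzfkxfk" (len 11), cursors c1@4 c2@8 c3@11, authorship ..11..22.33
After op 3 (move_right): buffer="mvfkmzfkxfk" (len 11), cursors c1@5 c2@9 c3@11, authorship ..11..22.33

Answer: 5 9 11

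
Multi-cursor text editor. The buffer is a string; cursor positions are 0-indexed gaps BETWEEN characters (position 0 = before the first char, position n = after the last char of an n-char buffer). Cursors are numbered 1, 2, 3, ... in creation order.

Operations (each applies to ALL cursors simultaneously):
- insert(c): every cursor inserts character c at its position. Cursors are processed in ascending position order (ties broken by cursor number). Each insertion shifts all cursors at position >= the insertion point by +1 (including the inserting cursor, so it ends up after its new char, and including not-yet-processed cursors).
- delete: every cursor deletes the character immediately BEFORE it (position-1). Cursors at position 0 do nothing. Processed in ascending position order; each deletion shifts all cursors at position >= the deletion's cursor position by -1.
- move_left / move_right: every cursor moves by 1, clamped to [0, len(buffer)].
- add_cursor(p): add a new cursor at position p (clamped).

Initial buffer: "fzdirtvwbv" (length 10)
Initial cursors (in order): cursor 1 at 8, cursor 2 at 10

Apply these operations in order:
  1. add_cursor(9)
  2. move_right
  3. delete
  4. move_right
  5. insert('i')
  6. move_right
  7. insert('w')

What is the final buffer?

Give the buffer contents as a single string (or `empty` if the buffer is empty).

Answer: fzdirtviiiwww

Derivation:
After op 1 (add_cursor(9)): buffer="fzdirtvwbv" (len 10), cursors c1@8 c3@9 c2@10, authorship ..........
After op 2 (move_right): buffer="fzdirtvwbv" (len 10), cursors c1@9 c2@10 c3@10, authorship ..........
After op 3 (delete): buffer="fzdirtv" (len 7), cursors c1@7 c2@7 c3@7, authorship .......
After op 4 (move_right): buffer="fzdirtv" (len 7), cursors c1@7 c2@7 c3@7, authorship .......
After op 5 (insert('i')): buffer="fzdirtviii" (len 10), cursors c1@10 c2@10 c3@10, authorship .......123
After op 6 (move_right): buffer="fzdirtviii" (len 10), cursors c1@10 c2@10 c3@10, authorship .......123
After op 7 (insert('w')): buffer="fzdirtviiiwww" (len 13), cursors c1@13 c2@13 c3@13, authorship .......123123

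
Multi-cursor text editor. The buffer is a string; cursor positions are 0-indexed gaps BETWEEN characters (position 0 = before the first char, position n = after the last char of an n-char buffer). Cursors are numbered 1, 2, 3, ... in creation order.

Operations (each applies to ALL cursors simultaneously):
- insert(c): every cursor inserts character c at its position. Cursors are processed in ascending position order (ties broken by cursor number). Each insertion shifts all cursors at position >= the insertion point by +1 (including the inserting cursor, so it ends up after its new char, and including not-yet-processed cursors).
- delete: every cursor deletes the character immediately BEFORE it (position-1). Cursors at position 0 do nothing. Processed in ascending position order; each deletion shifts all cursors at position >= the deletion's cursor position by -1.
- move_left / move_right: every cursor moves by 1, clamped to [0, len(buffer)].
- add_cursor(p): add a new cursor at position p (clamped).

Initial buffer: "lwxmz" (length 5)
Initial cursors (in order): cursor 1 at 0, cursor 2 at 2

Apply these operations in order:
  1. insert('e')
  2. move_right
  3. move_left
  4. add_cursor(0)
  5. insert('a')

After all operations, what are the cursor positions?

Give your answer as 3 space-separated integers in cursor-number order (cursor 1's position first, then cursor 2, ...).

After op 1 (insert('e')): buffer="elwexmz" (len 7), cursors c1@1 c2@4, authorship 1..2...
After op 2 (move_right): buffer="elwexmz" (len 7), cursors c1@2 c2@5, authorship 1..2...
After op 3 (move_left): buffer="elwexmz" (len 7), cursors c1@1 c2@4, authorship 1..2...
After op 4 (add_cursor(0)): buffer="elwexmz" (len 7), cursors c3@0 c1@1 c2@4, authorship 1..2...
After op 5 (insert('a')): buffer="aealweaxmz" (len 10), cursors c3@1 c1@3 c2@7, authorship 311..22...

Answer: 3 7 1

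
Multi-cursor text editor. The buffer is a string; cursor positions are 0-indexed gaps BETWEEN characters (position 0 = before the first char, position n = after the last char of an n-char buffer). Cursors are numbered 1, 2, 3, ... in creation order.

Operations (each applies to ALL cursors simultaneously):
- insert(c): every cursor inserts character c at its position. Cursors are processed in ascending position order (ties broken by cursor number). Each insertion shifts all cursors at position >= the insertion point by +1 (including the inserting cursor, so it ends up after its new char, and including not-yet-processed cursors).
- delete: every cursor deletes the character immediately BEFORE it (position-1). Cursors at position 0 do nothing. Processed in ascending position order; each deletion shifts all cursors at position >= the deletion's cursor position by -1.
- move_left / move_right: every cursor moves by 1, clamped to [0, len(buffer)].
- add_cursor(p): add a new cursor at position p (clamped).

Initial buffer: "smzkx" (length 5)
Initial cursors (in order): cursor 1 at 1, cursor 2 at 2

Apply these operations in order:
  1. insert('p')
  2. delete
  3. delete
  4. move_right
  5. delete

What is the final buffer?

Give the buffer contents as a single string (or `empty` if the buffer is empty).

After op 1 (insert('p')): buffer="spmpzkx" (len 7), cursors c1@2 c2@4, authorship .1.2...
After op 2 (delete): buffer="smzkx" (len 5), cursors c1@1 c2@2, authorship .....
After op 3 (delete): buffer="zkx" (len 3), cursors c1@0 c2@0, authorship ...
After op 4 (move_right): buffer="zkx" (len 3), cursors c1@1 c2@1, authorship ...
After op 5 (delete): buffer="kx" (len 2), cursors c1@0 c2@0, authorship ..

Answer: kx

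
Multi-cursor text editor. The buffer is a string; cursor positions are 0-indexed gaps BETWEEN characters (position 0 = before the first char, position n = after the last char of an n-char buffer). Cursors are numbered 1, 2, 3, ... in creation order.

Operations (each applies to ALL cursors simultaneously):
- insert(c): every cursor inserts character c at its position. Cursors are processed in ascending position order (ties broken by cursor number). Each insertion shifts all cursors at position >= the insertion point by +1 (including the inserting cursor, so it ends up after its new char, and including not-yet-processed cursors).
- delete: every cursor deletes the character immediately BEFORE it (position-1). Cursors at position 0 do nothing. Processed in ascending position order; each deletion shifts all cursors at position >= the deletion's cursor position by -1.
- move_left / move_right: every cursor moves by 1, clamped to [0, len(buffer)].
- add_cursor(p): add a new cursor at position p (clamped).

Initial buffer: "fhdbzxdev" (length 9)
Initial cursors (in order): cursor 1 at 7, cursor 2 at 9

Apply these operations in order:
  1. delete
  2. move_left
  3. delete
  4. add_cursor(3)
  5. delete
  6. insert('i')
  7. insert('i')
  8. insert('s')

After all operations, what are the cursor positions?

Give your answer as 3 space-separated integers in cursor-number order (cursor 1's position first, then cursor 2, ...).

After op 1 (delete): buffer="fhdbzxe" (len 7), cursors c1@6 c2@7, authorship .......
After op 2 (move_left): buffer="fhdbzxe" (len 7), cursors c1@5 c2@6, authorship .......
After op 3 (delete): buffer="fhdbe" (len 5), cursors c1@4 c2@4, authorship .....
After op 4 (add_cursor(3)): buffer="fhdbe" (len 5), cursors c3@3 c1@4 c2@4, authorship .....
After op 5 (delete): buffer="fe" (len 2), cursors c1@1 c2@1 c3@1, authorship ..
After op 6 (insert('i')): buffer="fiiie" (len 5), cursors c1@4 c2@4 c3@4, authorship .123.
After op 7 (insert('i')): buffer="fiiiiiie" (len 8), cursors c1@7 c2@7 c3@7, authorship .123123.
After op 8 (insert('s')): buffer="fiiiiiissse" (len 11), cursors c1@10 c2@10 c3@10, authorship .123123123.

Answer: 10 10 10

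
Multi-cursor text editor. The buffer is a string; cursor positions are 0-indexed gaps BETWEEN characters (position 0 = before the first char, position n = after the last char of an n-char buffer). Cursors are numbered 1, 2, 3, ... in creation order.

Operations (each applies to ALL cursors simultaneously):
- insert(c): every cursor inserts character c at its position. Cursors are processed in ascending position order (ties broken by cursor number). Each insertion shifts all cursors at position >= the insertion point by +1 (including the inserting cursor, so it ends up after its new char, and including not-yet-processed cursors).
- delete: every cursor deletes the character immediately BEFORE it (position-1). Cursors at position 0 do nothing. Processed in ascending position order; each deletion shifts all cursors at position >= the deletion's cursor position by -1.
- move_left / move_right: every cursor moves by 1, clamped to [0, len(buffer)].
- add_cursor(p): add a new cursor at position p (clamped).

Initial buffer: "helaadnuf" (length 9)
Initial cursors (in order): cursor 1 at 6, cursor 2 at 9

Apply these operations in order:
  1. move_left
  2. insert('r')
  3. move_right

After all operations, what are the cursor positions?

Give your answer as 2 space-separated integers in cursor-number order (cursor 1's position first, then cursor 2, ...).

Answer: 7 11

Derivation:
After op 1 (move_left): buffer="helaadnuf" (len 9), cursors c1@5 c2@8, authorship .........
After op 2 (insert('r')): buffer="helaardnurf" (len 11), cursors c1@6 c2@10, authorship .....1...2.
After op 3 (move_right): buffer="helaardnurf" (len 11), cursors c1@7 c2@11, authorship .....1...2.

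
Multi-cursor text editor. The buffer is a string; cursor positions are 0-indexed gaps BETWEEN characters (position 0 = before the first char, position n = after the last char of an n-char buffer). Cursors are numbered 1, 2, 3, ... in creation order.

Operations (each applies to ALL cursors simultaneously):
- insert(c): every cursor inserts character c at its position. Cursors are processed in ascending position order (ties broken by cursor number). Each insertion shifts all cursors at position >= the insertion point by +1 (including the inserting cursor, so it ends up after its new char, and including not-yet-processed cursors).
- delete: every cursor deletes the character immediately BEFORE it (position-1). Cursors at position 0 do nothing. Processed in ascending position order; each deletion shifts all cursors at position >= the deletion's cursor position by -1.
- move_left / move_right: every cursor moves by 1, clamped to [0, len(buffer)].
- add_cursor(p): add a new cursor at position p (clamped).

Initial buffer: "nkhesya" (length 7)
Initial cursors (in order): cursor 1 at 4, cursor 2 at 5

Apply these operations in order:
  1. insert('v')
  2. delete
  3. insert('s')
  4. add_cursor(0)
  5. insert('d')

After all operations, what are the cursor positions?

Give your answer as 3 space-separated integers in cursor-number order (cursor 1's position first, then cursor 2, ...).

Answer: 7 10 1

Derivation:
After op 1 (insert('v')): buffer="nkhevsvya" (len 9), cursors c1@5 c2@7, authorship ....1.2..
After op 2 (delete): buffer="nkhesya" (len 7), cursors c1@4 c2@5, authorship .......
After op 3 (insert('s')): buffer="nkhesssya" (len 9), cursors c1@5 c2@7, authorship ....1.2..
After op 4 (add_cursor(0)): buffer="nkhesssya" (len 9), cursors c3@0 c1@5 c2@7, authorship ....1.2..
After op 5 (insert('d')): buffer="dnkhesdssdya" (len 12), cursors c3@1 c1@7 c2@10, authorship 3....11.22..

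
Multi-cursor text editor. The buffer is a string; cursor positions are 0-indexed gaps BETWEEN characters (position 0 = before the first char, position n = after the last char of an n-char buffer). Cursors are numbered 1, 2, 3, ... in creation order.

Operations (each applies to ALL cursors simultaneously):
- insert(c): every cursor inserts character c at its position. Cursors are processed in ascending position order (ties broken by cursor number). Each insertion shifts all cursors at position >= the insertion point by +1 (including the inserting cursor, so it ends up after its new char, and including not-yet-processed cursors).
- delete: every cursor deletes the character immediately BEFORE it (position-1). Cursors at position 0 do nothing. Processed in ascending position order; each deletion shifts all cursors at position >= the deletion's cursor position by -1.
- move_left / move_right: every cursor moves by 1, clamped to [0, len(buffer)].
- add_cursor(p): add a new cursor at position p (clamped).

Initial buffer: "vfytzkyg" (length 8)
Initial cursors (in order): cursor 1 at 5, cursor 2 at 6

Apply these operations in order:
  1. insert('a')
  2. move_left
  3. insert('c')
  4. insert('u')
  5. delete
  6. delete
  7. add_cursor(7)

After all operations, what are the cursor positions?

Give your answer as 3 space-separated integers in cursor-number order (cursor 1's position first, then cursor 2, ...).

Answer: 5 7 7

Derivation:
After op 1 (insert('a')): buffer="vfytzakayg" (len 10), cursors c1@6 c2@8, authorship .....1.2..
After op 2 (move_left): buffer="vfytzakayg" (len 10), cursors c1@5 c2@7, authorship .....1.2..
After op 3 (insert('c')): buffer="vfytzcakcayg" (len 12), cursors c1@6 c2@9, authorship .....11.22..
After op 4 (insert('u')): buffer="vfytzcuakcuayg" (len 14), cursors c1@7 c2@11, authorship .....111.222..
After op 5 (delete): buffer="vfytzcakcayg" (len 12), cursors c1@6 c2@9, authorship .....11.22..
After op 6 (delete): buffer="vfytzakayg" (len 10), cursors c1@5 c2@7, authorship .....1.2..
After op 7 (add_cursor(7)): buffer="vfytzakayg" (len 10), cursors c1@5 c2@7 c3@7, authorship .....1.2..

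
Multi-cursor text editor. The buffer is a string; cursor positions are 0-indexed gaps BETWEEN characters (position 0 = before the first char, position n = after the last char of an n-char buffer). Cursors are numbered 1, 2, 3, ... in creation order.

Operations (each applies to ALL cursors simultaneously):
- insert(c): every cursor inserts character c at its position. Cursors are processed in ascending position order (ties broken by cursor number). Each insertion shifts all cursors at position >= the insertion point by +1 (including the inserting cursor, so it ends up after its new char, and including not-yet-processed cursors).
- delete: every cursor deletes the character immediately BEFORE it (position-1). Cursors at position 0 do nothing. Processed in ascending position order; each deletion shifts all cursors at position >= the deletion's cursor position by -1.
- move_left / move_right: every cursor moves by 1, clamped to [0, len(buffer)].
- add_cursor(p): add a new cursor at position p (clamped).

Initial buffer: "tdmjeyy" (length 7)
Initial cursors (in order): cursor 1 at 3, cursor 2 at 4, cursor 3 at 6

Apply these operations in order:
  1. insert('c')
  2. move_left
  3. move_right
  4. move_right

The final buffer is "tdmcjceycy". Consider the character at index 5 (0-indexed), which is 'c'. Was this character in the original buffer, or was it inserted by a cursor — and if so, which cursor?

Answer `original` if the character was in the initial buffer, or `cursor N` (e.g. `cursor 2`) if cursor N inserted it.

Answer: cursor 2

Derivation:
After op 1 (insert('c')): buffer="tdmcjceycy" (len 10), cursors c1@4 c2@6 c3@9, authorship ...1.2..3.
After op 2 (move_left): buffer="tdmcjceycy" (len 10), cursors c1@3 c2@5 c3@8, authorship ...1.2..3.
After op 3 (move_right): buffer="tdmcjceycy" (len 10), cursors c1@4 c2@6 c3@9, authorship ...1.2..3.
After op 4 (move_right): buffer="tdmcjceycy" (len 10), cursors c1@5 c2@7 c3@10, authorship ...1.2..3.
Authorship (.=original, N=cursor N): . . . 1 . 2 . . 3 .
Index 5: author = 2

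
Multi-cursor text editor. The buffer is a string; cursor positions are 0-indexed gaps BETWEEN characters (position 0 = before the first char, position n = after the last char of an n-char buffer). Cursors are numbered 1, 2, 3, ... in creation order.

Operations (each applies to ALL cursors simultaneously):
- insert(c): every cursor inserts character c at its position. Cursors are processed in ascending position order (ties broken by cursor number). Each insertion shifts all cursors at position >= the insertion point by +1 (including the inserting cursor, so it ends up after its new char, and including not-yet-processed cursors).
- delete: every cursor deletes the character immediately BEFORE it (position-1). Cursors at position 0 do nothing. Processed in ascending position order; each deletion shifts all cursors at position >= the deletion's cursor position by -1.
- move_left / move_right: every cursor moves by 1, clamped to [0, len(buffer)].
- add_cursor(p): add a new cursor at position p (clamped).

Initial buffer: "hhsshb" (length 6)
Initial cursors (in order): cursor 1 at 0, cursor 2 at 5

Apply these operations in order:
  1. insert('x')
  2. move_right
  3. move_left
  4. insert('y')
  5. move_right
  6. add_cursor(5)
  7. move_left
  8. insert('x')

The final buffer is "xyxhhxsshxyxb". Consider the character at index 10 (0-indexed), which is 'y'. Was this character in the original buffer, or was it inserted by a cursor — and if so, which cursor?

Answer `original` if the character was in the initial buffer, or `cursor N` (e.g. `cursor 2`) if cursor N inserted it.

Answer: cursor 2

Derivation:
After op 1 (insert('x')): buffer="xhhsshxb" (len 8), cursors c1@1 c2@7, authorship 1.....2.
After op 2 (move_right): buffer="xhhsshxb" (len 8), cursors c1@2 c2@8, authorship 1.....2.
After op 3 (move_left): buffer="xhhsshxb" (len 8), cursors c1@1 c2@7, authorship 1.....2.
After op 4 (insert('y')): buffer="xyhhsshxyb" (len 10), cursors c1@2 c2@9, authorship 11.....22.
After op 5 (move_right): buffer="xyhhsshxyb" (len 10), cursors c1@3 c2@10, authorship 11.....22.
After op 6 (add_cursor(5)): buffer="xyhhsshxyb" (len 10), cursors c1@3 c3@5 c2@10, authorship 11.....22.
After op 7 (move_left): buffer="xyhhsshxyb" (len 10), cursors c1@2 c3@4 c2@9, authorship 11.....22.
After op 8 (insert('x')): buffer="xyxhhxsshxyxb" (len 13), cursors c1@3 c3@6 c2@12, authorship 111..3...222.
Authorship (.=original, N=cursor N): 1 1 1 . . 3 . . . 2 2 2 .
Index 10: author = 2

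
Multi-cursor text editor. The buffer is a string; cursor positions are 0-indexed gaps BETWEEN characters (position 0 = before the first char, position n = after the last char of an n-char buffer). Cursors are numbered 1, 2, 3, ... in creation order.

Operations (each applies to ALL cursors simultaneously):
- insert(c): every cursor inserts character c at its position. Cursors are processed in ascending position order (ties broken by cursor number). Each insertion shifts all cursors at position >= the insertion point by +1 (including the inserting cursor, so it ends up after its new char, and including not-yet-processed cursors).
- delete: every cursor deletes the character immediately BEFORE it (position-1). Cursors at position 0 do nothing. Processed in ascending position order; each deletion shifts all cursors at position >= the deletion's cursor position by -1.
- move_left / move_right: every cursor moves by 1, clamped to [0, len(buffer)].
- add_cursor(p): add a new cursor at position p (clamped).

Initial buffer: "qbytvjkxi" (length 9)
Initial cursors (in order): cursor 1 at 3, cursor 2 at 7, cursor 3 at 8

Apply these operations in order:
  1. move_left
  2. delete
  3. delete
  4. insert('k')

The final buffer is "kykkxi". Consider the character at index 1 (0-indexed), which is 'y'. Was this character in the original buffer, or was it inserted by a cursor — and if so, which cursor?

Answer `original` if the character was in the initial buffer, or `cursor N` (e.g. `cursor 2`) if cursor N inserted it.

After op 1 (move_left): buffer="qbytvjkxi" (len 9), cursors c1@2 c2@6 c3@7, authorship .........
After op 2 (delete): buffer="qytvxi" (len 6), cursors c1@1 c2@4 c3@4, authorship ......
After op 3 (delete): buffer="yxi" (len 3), cursors c1@0 c2@1 c3@1, authorship ...
After op 4 (insert('k')): buffer="kykkxi" (len 6), cursors c1@1 c2@4 c3@4, authorship 1.23..
Authorship (.=original, N=cursor N): 1 . 2 3 . .
Index 1: author = original

Answer: original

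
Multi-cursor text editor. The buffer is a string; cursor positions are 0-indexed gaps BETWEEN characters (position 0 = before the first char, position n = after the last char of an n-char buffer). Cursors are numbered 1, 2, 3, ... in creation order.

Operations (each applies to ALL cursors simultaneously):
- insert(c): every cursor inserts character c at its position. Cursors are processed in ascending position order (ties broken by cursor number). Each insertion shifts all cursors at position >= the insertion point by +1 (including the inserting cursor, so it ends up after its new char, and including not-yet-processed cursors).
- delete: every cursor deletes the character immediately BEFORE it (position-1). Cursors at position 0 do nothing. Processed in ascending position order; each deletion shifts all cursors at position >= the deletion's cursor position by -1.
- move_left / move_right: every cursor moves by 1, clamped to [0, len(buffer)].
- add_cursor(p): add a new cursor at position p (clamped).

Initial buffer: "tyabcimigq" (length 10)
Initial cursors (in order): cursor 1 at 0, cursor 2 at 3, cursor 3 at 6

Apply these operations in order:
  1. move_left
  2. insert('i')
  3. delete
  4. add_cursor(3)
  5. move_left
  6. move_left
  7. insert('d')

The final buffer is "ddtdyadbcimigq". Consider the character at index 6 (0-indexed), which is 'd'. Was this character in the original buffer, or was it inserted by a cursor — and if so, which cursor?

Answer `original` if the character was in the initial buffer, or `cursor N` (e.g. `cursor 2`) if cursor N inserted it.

Answer: cursor 3

Derivation:
After op 1 (move_left): buffer="tyabcimigq" (len 10), cursors c1@0 c2@2 c3@5, authorship ..........
After op 2 (insert('i')): buffer="ityiabciimigq" (len 13), cursors c1@1 c2@4 c3@8, authorship 1..2...3.....
After op 3 (delete): buffer="tyabcimigq" (len 10), cursors c1@0 c2@2 c3@5, authorship ..........
After op 4 (add_cursor(3)): buffer="tyabcimigq" (len 10), cursors c1@0 c2@2 c4@3 c3@5, authorship ..........
After op 5 (move_left): buffer="tyabcimigq" (len 10), cursors c1@0 c2@1 c4@2 c3@4, authorship ..........
After op 6 (move_left): buffer="tyabcimigq" (len 10), cursors c1@0 c2@0 c4@1 c3@3, authorship ..........
After op 7 (insert('d')): buffer="ddtdyadbcimigq" (len 14), cursors c1@2 c2@2 c4@4 c3@7, authorship 12.4..3.......
Authorship (.=original, N=cursor N): 1 2 . 4 . . 3 . . . . . . .
Index 6: author = 3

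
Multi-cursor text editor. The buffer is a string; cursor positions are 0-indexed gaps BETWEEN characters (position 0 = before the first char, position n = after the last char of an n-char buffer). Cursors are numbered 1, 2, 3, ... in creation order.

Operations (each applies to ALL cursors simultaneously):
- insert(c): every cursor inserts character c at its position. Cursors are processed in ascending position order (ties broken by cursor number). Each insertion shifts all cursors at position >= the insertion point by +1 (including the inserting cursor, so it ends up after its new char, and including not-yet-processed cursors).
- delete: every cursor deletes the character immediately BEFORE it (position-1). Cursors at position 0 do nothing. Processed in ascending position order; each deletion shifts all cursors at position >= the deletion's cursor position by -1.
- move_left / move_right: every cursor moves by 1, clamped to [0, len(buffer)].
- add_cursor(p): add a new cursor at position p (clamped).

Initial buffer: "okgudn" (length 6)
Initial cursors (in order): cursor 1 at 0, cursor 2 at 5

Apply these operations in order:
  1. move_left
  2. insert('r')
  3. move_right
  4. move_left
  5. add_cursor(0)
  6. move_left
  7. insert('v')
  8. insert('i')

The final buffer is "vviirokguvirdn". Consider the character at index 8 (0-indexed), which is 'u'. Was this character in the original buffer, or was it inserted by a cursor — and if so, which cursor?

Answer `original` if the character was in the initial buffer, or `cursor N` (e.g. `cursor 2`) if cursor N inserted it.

After op 1 (move_left): buffer="okgudn" (len 6), cursors c1@0 c2@4, authorship ......
After op 2 (insert('r')): buffer="rokgurdn" (len 8), cursors c1@1 c2@6, authorship 1....2..
After op 3 (move_right): buffer="rokgurdn" (len 8), cursors c1@2 c2@7, authorship 1....2..
After op 4 (move_left): buffer="rokgurdn" (len 8), cursors c1@1 c2@6, authorship 1....2..
After op 5 (add_cursor(0)): buffer="rokgurdn" (len 8), cursors c3@0 c1@1 c2@6, authorship 1....2..
After op 6 (move_left): buffer="rokgurdn" (len 8), cursors c1@0 c3@0 c2@5, authorship 1....2..
After op 7 (insert('v')): buffer="vvrokguvrdn" (len 11), cursors c1@2 c3@2 c2@8, authorship 131....22..
After op 8 (insert('i')): buffer="vviirokguvirdn" (len 14), cursors c1@4 c3@4 c2@11, authorship 13131....222..
Authorship (.=original, N=cursor N): 1 3 1 3 1 . . . . 2 2 2 . .
Index 8: author = original

Answer: original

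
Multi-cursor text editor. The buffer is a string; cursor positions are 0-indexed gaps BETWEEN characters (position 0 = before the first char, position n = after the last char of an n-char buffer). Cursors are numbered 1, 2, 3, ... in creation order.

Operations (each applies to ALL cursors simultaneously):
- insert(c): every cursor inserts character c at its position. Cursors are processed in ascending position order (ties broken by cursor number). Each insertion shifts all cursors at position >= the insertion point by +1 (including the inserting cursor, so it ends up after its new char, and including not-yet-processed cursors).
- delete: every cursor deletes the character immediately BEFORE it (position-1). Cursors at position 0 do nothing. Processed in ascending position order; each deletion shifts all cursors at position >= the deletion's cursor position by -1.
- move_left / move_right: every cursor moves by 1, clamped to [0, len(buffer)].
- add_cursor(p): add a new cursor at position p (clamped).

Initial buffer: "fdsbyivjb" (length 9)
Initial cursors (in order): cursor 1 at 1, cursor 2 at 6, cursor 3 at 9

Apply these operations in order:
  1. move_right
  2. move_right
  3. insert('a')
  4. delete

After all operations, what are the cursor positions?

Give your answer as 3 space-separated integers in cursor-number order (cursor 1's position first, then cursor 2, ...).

Answer: 3 8 9

Derivation:
After op 1 (move_right): buffer="fdsbyivjb" (len 9), cursors c1@2 c2@7 c3@9, authorship .........
After op 2 (move_right): buffer="fdsbyivjb" (len 9), cursors c1@3 c2@8 c3@9, authorship .........
After op 3 (insert('a')): buffer="fdsabyivjaba" (len 12), cursors c1@4 c2@10 c3@12, authorship ...1.....2.3
After op 4 (delete): buffer="fdsbyivjb" (len 9), cursors c1@3 c2@8 c3@9, authorship .........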